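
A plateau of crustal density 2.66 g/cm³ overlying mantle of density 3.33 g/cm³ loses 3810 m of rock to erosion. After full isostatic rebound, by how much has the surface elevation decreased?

767 m

Rebound u = e ρ_c/ρ_m = 3810 m × 2.66/3.33 = 3043 m.
Net surface drop = e − u = 3810 m − 3043 m = e (ρ_m − ρ_c)/ρ_m = 767 m.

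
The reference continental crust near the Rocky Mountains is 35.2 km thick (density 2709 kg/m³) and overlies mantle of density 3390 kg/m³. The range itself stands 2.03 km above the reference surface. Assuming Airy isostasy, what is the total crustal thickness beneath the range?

45.3 km

Root depth r = h ρ_c / (ρ_m − ρ_c) = 2.03 km × 2709 / 681 = 8.075 km.
Total thickness = T + h + r = 35.2 km + 2.03 km + 8.075 km = 45.3 km.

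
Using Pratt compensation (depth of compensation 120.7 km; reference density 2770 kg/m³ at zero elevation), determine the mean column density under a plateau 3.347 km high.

2700 kg/m³

Pratt balance: ρ_ref D = ρ (D + h).
ρ = ρ_ref D/(D + h) = 2770 × 120.7 km/(120.7 km + 3.347 km) = 2700 kg/m³.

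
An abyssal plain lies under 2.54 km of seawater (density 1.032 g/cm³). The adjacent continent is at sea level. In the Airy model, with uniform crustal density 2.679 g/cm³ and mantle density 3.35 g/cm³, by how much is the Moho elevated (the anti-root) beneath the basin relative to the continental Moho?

Balancing pressure at the compensation depth: replacing crust with seawater at the top is compensated by replacing crust with mantle at the base: d (ρ_c − ρ_w) = a (ρ_m − ρ_c).
a = d (ρ_c − ρ_w)/(ρ_m − ρ_c) = 2.54 km × 1.647/0.671 = 6.23 km.

6.23 km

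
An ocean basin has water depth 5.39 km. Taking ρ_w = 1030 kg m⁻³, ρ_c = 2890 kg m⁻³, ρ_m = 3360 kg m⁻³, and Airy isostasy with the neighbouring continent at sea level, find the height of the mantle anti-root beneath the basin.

21.3 km

Equating mass per unit area of the two columns: replacing crust with seawater at the top is compensated by replacing crust with mantle at the base: d (ρ_c − ρ_w) = a (ρ_m − ρ_c).
a = d (ρ_c − ρ_w)/(ρ_m − ρ_c) = 5.39 km × 1860/470 = 21.3 km.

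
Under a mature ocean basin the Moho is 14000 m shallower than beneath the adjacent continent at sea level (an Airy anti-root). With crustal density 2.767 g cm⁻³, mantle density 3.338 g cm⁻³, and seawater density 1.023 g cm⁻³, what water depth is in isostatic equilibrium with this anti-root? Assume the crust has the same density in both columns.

Replacing a thickness d of crust by seawater at the top must be balanced by replacing crust with mantle at the base: d (ρ_c − ρ_w) = a (ρ_m − ρ_c).
d = a (ρ_m − ρ_c)/(ρ_c − ρ_w) = 14000 m × 0.571/1.744 = 4580 m.

4580 m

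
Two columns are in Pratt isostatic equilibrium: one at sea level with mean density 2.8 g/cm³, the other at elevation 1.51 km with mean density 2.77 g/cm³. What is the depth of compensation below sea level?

139 km

ρ_ref D = ρ (D + h) → D (ρ_ref − ρ) = ρ h.
D = ρ h/(ρ_ref − ρ) = 2.77 × 1.51 km/(2.8 − 2.77) = 139 km.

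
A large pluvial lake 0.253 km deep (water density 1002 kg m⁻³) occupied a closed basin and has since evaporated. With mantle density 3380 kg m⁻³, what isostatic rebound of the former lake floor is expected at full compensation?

u = d ρ_w/ρ_m = 0.253 km × 1002/3380 = 0.075 km.

0.075 km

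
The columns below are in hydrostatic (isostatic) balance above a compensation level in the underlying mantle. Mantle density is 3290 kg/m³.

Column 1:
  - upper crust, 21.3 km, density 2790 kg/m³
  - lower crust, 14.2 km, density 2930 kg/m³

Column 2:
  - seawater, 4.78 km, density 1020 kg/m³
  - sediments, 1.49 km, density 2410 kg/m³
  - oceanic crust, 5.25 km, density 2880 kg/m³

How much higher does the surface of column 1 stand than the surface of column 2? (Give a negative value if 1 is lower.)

0.44 km

For any compensation level in the mantle, the mantle terms cancel and isostasy reduces to e = (Σt_1 − Σt_2) − (Σ(ρt)_1 − Σ(ρt)_2) / ρ_m.
Σt_1 = 35.5 km; Σt_2 = 11.52 km; Σ(ρt)_1 = 101033; Σ(ρt)_2 = 23586.5 (in km·kg/m³).
e = (35.5 − 11.52) − (101033 − 23586.5) / 3290 = 0.44 km.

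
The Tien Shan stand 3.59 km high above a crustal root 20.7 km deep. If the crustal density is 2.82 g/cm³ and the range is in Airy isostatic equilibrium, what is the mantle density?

3.31 g/cm³

Airy balance: ρ_c h = (ρ_m − ρ_c) r → ρ_m = ρ_c (1 + h/r).
ρ_m = 2.82 × (1 + 3.59 km/20.7 km) = 3.31 g/cm³.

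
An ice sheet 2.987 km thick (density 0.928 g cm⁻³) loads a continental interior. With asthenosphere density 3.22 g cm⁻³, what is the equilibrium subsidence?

0.861 km

In Airy isostatic equilibrium: the ice load ρ_ice t is balanced by mantle displaced below, ρ_m s.
s = t ρ_ice / ρ_m = 2.987 km × 0.928/3.22 = 0.861 km.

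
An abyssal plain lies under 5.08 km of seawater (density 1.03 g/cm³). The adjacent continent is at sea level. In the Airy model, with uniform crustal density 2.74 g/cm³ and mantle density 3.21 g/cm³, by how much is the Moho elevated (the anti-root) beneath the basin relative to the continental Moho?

18.5 km

By Archimedes' principle applied to the lithosphere: replacing crust with seawater at the top is compensated by replacing crust with mantle at the base: d (ρ_c − ρ_w) = a (ρ_m − ρ_c).
a = d (ρ_c − ρ_w)/(ρ_m − ρ_c) = 5.08 km × 1.71/0.47 = 18.5 km.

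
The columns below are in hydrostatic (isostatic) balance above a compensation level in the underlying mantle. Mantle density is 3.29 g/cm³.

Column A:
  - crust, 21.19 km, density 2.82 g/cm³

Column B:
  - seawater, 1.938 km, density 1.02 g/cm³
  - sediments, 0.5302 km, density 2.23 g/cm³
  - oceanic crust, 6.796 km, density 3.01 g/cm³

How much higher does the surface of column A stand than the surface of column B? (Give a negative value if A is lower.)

For any compensation level in the mantle, the mantle terms cancel and isostasy reduces to e = (Σt_A − Σt_B) − (Σ(ρt)_A − Σ(ρt)_B) / ρ_m.
Σt_A = 21.19 km; Σt_B = 9.2642 km; Σ(ρt)_A = 59.7558; Σ(ρt)_B = 23.615066 (in km·g/cm³).
e = (21.19 − 9.2642) − (59.7558 − 23.615066) / 3.29 = 0.941 km.

0.941 km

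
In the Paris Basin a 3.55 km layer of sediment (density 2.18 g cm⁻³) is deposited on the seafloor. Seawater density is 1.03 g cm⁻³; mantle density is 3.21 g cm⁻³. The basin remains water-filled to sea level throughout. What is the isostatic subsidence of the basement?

Submarine loading: the sediment displaces seawater, and the subsidence is in turn flooded, so s (ρ_m − ρ_w) = t (ρ_sed − ρ_w).
s = 3.55 km × (2.18 − 1.03) / (3.21 − 1.03) = 1.87 km.

1.87 km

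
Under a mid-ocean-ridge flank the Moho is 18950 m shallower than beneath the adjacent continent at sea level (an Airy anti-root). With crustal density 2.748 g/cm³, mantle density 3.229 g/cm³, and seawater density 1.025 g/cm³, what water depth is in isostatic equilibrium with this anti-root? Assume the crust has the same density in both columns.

5290 m

Replacing a thickness d of crust by seawater at the top must be balanced by replacing crust with mantle at the base: d (ρ_c − ρ_w) = a (ρ_m − ρ_c).
d = a (ρ_m − ρ_c)/(ρ_c − ρ_w) = 18950 m × 0.481/1.723 = 5290 m.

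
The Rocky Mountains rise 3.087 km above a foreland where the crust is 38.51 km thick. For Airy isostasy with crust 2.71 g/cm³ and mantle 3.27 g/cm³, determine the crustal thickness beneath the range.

56.5 km

Root depth r = h ρ_c / (ρ_m − ρ_c) = 3.087 km × 2.71 / 0.56 = 14.94 km.
Total thickness = T + h + r = 38.51 km + 3.087 km + 14.94 km = 56.5 km.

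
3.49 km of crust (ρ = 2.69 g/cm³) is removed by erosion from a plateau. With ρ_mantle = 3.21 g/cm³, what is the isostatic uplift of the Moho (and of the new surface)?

Unloading: uplift u = e ρ_c/ρ_m = 3.49 km × 2.69/3.21 = 2.92 km.

2.92 km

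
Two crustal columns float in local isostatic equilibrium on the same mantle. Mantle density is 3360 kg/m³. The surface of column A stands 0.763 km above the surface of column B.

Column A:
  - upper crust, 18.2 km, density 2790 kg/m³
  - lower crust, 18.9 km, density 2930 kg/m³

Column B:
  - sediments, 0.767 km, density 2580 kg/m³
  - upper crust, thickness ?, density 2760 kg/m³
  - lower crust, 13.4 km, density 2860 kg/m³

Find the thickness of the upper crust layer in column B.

Take the compensation level at the base of the deeper column (depth z_c below the surface of column A) and equate Σ ρ_i t_i down to z_c; mantle fills any gap and the z_c terms cancel.
Column A: 18.2×2790 + 18.9×2930 + (z_c − 37.1)×3360
Column B: 0.763×0 + 0.767×2580 + x×2760 + 13.4×2860 + (z_c − 0.763 − 14.167 − x)×3360
The z_c×3360 term appears on both sides and cancels. Collect the known terms of each column as K = Σ(ρt)_known − 3360 × (depth of known layers): K_A = 106155 − 3360×37.1 = −18501; K_B = 40302.86 − 3360×(0.763 + 14.167) = −9861.94.
Balance: K_A = K_B − x×(3360 − 2760), so x = (K_B − K_A)/(3360 − 2760) = 8639.06/600 = 14.4 km.

14.4 km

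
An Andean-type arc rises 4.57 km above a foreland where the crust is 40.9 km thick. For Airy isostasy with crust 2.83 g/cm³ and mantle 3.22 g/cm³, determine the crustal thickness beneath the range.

78.6 km

Root depth r = h ρ_c / (ρ_m − ρ_c) = 4.57 km × 2.83 / 0.39 = 33.16 km.
Total thickness = T + h + r = 40.9 km + 4.57 km + 33.16 km = 78.6 km.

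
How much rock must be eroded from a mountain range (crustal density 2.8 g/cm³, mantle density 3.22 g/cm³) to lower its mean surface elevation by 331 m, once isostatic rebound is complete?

2540 m

Net drop Δ = e − u = e − e ρ_c/ρ_m = e (ρ_m − ρ_c)/ρ_m.
e = Δ ρ_m/(ρ_m − ρ_c) = 331 m × 3.22/0.42 = 2540 m.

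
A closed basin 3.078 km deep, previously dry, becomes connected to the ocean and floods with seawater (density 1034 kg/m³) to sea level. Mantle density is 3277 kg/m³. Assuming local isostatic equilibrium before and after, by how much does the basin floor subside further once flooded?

After flooding the water column is d + s deep. Its weight must equal the weight of mantle displaced by the extra subsidence s: (d + s) ρ_w = s ρ_m.
s = d ρ_w / (ρ_m − ρ_w) = 3.078 km × 1034/(3277 − 1034) = 1.42 km.

1.42 km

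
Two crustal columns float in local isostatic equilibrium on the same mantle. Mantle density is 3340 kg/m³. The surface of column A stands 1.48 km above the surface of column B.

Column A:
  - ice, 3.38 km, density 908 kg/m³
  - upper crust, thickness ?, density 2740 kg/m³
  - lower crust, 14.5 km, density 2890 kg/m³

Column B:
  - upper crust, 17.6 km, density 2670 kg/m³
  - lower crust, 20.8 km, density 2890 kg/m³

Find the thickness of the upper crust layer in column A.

Take the compensation level at the base of the deeper column (depth z_c below the surface of column A) and equate Σ ρ_i t_i down to z_c; mantle fills any gap and the z_c terms cancel.
Column A: 3.38×908 + x×2740 + 14.5×2890 + (z_c − 17.88 − x)×3340
Column B: 1.48×0 + 17.6×2670 + 20.8×2890 + (z_c − 1.48 − 38.4)×3340
The z_c×3340 term appears on both sides and cancels. Collect the known terms of each column as K = Σ(ρt)_known − 3340 × (depth of known layers): K_A = 44974.04 − 3340×17.88 = −14745.16; K_B = 107104 − 3340×(1.48 + 38.4) = −26095.2.
Balance: K_A − x×(3340 − 2740) = K_B, so x = (K_A − K_B)/(3340 − 2740) = 11350/600 = 18.9 km.

18.9 km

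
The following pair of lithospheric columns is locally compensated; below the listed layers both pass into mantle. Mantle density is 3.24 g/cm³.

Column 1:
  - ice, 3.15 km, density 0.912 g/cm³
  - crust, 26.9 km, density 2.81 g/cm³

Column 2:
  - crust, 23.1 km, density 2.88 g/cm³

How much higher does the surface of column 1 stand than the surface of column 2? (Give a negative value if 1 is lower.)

For any compensation level in the mantle, the mantle terms cancel and isostasy reduces to e = (Σt_1 − Σt_2) − (Σ(ρt)_1 − Σ(ρt)_2) / ρ_m.
Σt_1 = 30.05 km; Σt_2 = 23.1 km; Σ(ρt)_1 = 78.4618; Σ(ρt)_2 = 66.528 (in km·g/cm³).
e = (30.05 − 23.1) − (78.4618 − 66.528) / 3.24 = 3.27 km.

3.27 km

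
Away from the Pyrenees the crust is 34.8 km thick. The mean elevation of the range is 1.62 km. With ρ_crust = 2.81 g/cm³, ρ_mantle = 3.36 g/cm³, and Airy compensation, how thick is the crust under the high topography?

Root depth r = h ρ_c / (ρ_m − ρ_c) = 1.62 km × 2.81 / 0.55 = 8.277 km.
Total thickness = T + h + r = 34.8 km + 1.62 km + 8.277 km = 44.7 km.

44.7 km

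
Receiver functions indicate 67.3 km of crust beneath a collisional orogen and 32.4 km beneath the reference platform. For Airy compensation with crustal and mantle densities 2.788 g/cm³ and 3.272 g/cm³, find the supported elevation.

Excess crust Δ = 67.3 km − 32.4 km = 34.9 km, split between elevation h and root r with h + r = Δ.
Airy balance ρ_c h = (ρ_m − ρ_c) r gives r = h ρ_c/(ρ_m − ρ_c), so h (1 + ρ_c/(ρ_m − ρ_c)) = Δ, i.e. h = Δ (ρ_m − ρ_c)/ρ_m.
h = 34.9 km × 0.484/3.272 = 5.16 km.

5.16 km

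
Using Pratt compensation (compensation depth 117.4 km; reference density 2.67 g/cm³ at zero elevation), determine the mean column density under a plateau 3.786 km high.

2.59 g/cm³

Pratt balance: ρ_ref D = ρ (D + h).
ρ = ρ_ref D/(D + h) = 2.67 × 117.4 km/(117.4 km + 3.786 km) = 2.59 g/cm³.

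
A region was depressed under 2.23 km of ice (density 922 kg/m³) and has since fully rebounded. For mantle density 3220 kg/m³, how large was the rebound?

0.639 km

Removing the load lets mantle flow back in; uplift u satisfies ρ_ice t = ρ_m u.
u = t ρ_ice/ρ_m = 2.23 km × 922/3220 = 0.639 km.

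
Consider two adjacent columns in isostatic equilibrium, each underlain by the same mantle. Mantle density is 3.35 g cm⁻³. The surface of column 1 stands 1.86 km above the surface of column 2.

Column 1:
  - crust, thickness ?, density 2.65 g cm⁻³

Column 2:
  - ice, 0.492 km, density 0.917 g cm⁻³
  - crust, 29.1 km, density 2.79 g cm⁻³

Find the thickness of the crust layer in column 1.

33.9 km

Take the compensation level at the base of the deeper column (depth z_c below the surface of column 1) and equate Σ ρ_i t_i down to z_c; mantle fills any gap and the z_c terms cancel.
Column 1: x×2.65 + (z_c − 0 − x)×3.35
Column 2: 1.86×0 + 0.492×0.917 + 29.1×2.79 + (z_c − 1.86 − 29.592)×3.35
The z_c×3.35 term appears on both sides and cancels. Collect the known terms of each column as K = Σ(ρt)_known − 3.35 × (depth of known layers): K_1 = 0 − 3.35×0 = 0; K_2 = 81.640164 − 3.35×(1.86 + 29.592) = −23.724036.
Balance: K_1 − x×(3.35 − 2.65) = K_2, so x = (K_1 − K_2)/(3.35 − 2.65) = 23.724/0.7 = 33.9 km.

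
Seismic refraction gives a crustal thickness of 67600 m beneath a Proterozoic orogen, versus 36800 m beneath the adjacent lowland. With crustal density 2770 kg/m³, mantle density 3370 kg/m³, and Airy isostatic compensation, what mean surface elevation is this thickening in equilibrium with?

Excess crust Δ = 67600 m − 36800 m = 30800 m, split between elevation h and root r with h + r = Δ.
Airy balance ρ_c h = (ρ_m − ρ_c) r gives r = h ρ_c/(ρ_m − ρ_c), so h (1 + ρ_c/(ρ_m − ρ_c)) = Δ, i.e. h = Δ (ρ_m − ρ_c)/ρ_m.
h = 30800 m × 600/3370 = 5480 m.

5480 m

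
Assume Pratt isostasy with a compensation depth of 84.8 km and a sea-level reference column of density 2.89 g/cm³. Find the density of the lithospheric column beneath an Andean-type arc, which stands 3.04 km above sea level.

Pratt balance: ρ_ref D = ρ (D + h).
ρ = ρ_ref D/(D + h) = 2.89 × 84.8 km/(84.8 km + 3.04 km) = 2.79 g/cm³.

2.79 g/cm³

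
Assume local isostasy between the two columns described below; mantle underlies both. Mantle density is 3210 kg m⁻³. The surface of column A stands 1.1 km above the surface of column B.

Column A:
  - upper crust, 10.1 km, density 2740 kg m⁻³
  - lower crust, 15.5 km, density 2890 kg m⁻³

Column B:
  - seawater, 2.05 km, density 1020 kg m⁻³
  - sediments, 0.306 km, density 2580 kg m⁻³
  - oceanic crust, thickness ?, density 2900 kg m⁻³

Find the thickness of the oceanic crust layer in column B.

4.82 km

Take the compensation level at the base of the deeper column (depth z_c below the surface of column A) and equate Σ ρ_i t_i down to z_c; mantle fills any gap and the z_c terms cancel.
Column A: 10.1×2740 + 15.5×2890 + (z_c − 25.6)×3210
Column B: 1.1×0 + 2.05×1020 + 0.306×2580 + x×2900 + (z_c − 1.1 − 2.356 − x)×3210
The z_c×3210 term appears on both sides and cancels. Collect the known terms of each column as K = Σ(ρt)_known − 3210 × (depth of known layers): K_A = 72469 − 3210×25.6 = −9707; K_B = 2880.48 − 3210×(1.1 + 2.356) = −8213.28.
Balance: K_A = K_B − x×(3210 − 2900), so x = (K_B − K_A)/(3210 − 2900) = 1493.72/310 = 4.82 km.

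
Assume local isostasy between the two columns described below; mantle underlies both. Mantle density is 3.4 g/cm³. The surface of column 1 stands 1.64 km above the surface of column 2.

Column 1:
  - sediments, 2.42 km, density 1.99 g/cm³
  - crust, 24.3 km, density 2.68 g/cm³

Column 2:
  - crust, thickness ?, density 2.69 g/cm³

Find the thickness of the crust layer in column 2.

21.6 km

Take the compensation level at the base of the deeper column (depth z_c below the surface of column 1) and equate Σ ρ_i t_i down to z_c; mantle fills any gap and the z_c terms cancel.
Column 1: 2.42×1.99 + 24.3×2.68 + (z_c − 26.72)×3.4
Column 2: 1.64×0 + x×2.69 + (z_c − 1.64 − 0 − x)×3.4
The z_c×3.4 term appears on both sides and cancels. Collect the known terms of each column as K = Σ(ρt)_known − 3.4 × (depth of known layers): K_1 = 69.9398 − 3.4×26.72 = −20.9082; K_2 = 0 − 3.4×(1.64 + 0) = −5.576.
Balance: K_1 = K_2 − x×(3.4 − 2.69), so x = (K_2 − K_1)/(3.4 − 2.69) = 15.3322/0.71 = 21.6 km.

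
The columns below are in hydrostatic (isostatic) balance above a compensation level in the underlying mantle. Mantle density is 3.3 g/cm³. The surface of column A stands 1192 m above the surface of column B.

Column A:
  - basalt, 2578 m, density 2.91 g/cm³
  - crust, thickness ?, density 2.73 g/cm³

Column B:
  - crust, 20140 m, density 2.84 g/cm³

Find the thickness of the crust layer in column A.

Take the compensation level at the base of the deeper column (depth z_c below the surface of column A) and equate Σ ρ_i t_i down to z_c; mantle fills any gap and the z_c terms cancel.
Column A: 2578×2.91 + x×2.73 + (z_c − 2578 − x)×3.3
Column B: 1192×0 + 20140×2.84 + (z_c − 1192 − 20140)×3.3
The z_c×3.3 term appears on both sides and cancels. Collect the known terms of each column as K = Σ(ρt)_known − 3.3 × (depth of known layers): K_A = 7501.98 − 3.3×2578 = −1005.42; K_B = 57197.6 − 3.3×(1192 + 20140) = −13198.
Balance: K_A − x×(3.3 − 2.73) = K_B, so x = (K_A − K_B)/(3.3 − 2.73) = 12192.6/0.57 = 21400 m.

21400 m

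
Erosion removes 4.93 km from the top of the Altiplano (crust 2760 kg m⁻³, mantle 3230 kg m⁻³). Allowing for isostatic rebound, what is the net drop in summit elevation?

0.717 km

Rebound u = e ρ_c/ρ_m = 4.93 km × 2760/3230 = 4.213 km.
Net surface drop = e − u = 4.93 km − 4.213 km = e (ρ_m − ρ_c)/ρ_m = 0.717 km.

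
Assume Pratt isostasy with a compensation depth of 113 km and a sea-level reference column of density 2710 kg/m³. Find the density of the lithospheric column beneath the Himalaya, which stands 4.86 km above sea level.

2600 kg/m³

Pratt balance: ρ_ref D = ρ (D + h).
ρ = ρ_ref D/(D + h) = 2710 × 113 km/(113 km + 4.86 km) = 2600 kg/m³.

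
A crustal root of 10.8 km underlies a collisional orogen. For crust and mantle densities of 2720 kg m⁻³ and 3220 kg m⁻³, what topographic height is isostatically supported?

In Airy isostatic equilibrium: ρ_c h = (ρ_m − ρ_c) r.
h = r (ρ_m − ρ_c) / ρ_c = 10.8 km × (3220 − 2720) / 2720 = 1.99 km.

1.99 km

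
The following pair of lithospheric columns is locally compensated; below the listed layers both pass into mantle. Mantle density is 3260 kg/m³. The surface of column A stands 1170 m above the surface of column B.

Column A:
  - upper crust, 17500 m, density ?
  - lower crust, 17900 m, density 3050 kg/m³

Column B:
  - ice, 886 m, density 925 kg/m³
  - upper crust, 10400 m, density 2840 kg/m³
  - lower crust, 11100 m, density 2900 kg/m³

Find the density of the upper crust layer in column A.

Take the compensation level at the base of the deeper column (depth z_c below the surface of column A) and equate Σ ρ_i t_i down to z_c; mantle fills any gap and the z_c terms cancel.
Column A: 17500×ρ + 17900×3050 + (z_c − 35400)×3260
Column B: 1170×0 + 886×925 + 10400×2840 + 11100×2900 + (z_c − 1170 − 22386)×3260
The z_c×3260 term appears on both sides and cancels. Collect the known terms of each column as K = Σ(ρt)_known − 3260 × (depth of known layers): K_A = 54595000 − 3260×35400 = −60809000; K_B = 62545550 − 3260×(1170 + 22386) = −14247010.
Balance: K_A + 17500×ρ = K_B, so ρ = (K_B − K_A)/17500 = 46562000/17500 = 2660 kg/m³.

2660 kg/m³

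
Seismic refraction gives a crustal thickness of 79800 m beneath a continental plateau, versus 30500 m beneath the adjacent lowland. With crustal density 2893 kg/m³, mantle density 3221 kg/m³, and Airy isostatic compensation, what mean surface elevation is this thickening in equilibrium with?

Excess crust Δ = 79800 m − 30500 m = 49300 m, split between elevation h and root r with h + r = Δ.
Airy balance ρ_c h = (ρ_m − ρ_c) r gives r = h ρ_c/(ρ_m − ρ_c), so h (1 + ρ_c/(ρ_m − ρ_c)) = Δ, i.e. h = Δ (ρ_m − ρ_c)/ρ_m.
h = 49300 m × 328/3221 = 5020 m.

5020 m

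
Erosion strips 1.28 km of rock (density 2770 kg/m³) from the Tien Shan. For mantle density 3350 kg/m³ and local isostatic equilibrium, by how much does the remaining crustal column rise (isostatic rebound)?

Unloading: uplift u = e ρ_c/ρ_m = 1.28 km × 2770/3350 = 1.06 km.

1.06 km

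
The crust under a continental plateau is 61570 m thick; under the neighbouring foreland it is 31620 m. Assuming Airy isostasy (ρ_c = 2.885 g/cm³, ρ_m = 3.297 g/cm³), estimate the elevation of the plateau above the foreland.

3740 m

Excess crust Δ = 61570 m − 31620 m = 29950 m, split between elevation h and root r with h + r = Δ.
Airy balance ρ_c h = (ρ_m − ρ_c) r gives r = h ρ_c/(ρ_m − ρ_c), so h (1 + ρ_c/(ρ_m − ρ_c)) = Δ, i.e. h = Δ (ρ_m − ρ_c)/ρ_m.
h = 29950 m × 0.412/3.297 = 3740 m.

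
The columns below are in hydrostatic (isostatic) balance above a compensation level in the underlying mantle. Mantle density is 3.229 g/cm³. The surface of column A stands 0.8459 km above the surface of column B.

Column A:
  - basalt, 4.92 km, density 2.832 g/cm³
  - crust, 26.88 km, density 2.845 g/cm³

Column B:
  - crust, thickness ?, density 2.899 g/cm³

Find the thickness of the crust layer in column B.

28.9 km

Take the compensation level at the base of the deeper column (depth z_c below the surface of column A) and equate Σ ρ_i t_i down to z_c; mantle fills any gap and the z_c terms cancel.
Column A: 4.92×2.832 + 26.88×2.845 + (z_c − 31.8)×3.229
Column B: 0.8459×0 + x×2.899 + (z_c − 0.8459 − 0 − x)×3.229
The z_c×3.229 term appears on both sides and cancels. Collect the known terms of each column as K = Σ(ρt)_known − 3.229 × (depth of known layers): K_A = 90.40704 − 3.229×31.8 = −12.27516; K_B = 0 − 3.229×(0.8459 + 0) = −2.7314111.
Balance: K_A = K_B − x×(3.229 − 2.899), so x = (K_B − K_A)/(3.229 − 2.899) = 9.54375/0.33 = 28.9 km.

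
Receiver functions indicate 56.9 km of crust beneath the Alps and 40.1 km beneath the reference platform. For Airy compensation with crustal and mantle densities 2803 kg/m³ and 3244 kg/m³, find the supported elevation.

2.28 km

Excess crust Δ = 56.9 km − 40.1 km = 16.8 km, split between elevation h and root r with h + r = Δ.
Airy balance ρ_c h = (ρ_m − ρ_c) r gives r = h ρ_c/(ρ_m − ρ_c), so h (1 + ρ_c/(ρ_m − ρ_c)) = Δ, i.e. h = Δ (ρ_m − ρ_c)/ρ_m.
h = 16.8 km × 441/3244 = 2.28 km.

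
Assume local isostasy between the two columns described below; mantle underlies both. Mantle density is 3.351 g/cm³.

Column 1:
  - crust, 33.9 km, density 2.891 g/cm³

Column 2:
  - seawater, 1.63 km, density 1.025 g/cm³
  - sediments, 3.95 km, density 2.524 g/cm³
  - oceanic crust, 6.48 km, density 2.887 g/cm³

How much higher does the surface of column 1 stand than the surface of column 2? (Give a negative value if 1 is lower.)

For any compensation level in the mantle, the mantle terms cancel and isostasy reduces to e = (Σt_1 − Σt_2) − (Σ(ρt)_1 − Σ(ρt)_2) / ρ_m.
Σt_1 = 33.9 km; Σt_2 = 12.06 km; Σ(ρt)_1 = 98.0049; Σ(ρt)_2 = 30.34831 (in km·g/cm³).
e = (33.9 − 12.06) − (98.0049 − 30.34831) / 3.351 = 1.65 km.

1.65 km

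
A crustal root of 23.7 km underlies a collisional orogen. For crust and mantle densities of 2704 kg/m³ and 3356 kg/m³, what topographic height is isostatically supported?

5.71 km

Balancing pressure at the compensation depth: ρ_c h = (ρ_m − ρ_c) r.
h = r (ρ_m − ρ_c) / ρ_c = 23.7 km × (3356 − 2704) / 2704 = 5.71 km.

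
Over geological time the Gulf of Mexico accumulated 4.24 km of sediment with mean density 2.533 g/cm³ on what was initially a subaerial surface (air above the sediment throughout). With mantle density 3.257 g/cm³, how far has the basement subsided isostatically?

3.3 km

Subaerial load: s = t ρ_sed / ρ_m = 4.24 km × 2.533/3.257 = 3.3 km.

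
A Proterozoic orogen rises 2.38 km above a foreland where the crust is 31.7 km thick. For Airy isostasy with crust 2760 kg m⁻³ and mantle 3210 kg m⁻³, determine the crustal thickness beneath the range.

48.7 km

Root depth r = h ρ_c / (ρ_m − ρ_c) = 2.38 km × 2760 / 450 = 14.6 km.
Total thickness = T + h + r = 31.7 km + 2.38 km + 14.6 km = 48.7 km.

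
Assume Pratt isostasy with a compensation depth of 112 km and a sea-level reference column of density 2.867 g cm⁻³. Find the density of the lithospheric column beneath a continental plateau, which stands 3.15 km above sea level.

2.79 g cm⁻³

Pratt balance: ρ_ref D = ρ (D + h).
ρ = ρ_ref D/(D + h) = 2.867 × 112 km/(112 km + 3.15 km) = 2.79 g cm⁻³.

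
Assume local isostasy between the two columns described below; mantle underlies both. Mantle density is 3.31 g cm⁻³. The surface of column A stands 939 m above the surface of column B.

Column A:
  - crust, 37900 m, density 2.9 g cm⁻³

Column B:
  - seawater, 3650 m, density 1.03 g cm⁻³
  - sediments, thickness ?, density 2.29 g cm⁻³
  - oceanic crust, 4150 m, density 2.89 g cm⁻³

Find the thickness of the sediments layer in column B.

Take the compensation level at the base of the deeper column (depth z_c below the surface of column A) and equate Σ ρ_i t_i down to z_c; mantle fills any gap and the z_c terms cancel.
Column A: 37900×2.9 + (z_c − 37900)×3.31
Column B: 939×0 + 3650×1.03 + x×2.29 + 4150×2.89 + (z_c − 939 − 7800 − x)×3.31
The z_c×3.31 term appears on both sides and cancels. Collect the known terms of each column as K = Σ(ρt)_known − 3.31 × (depth of known layers): K_A = 109910 − 3.31×37900 = −15539; K_B = 15753 − 3.31×(939 + 7800) = −13173.09.
Balance: K_A = K_B − x×(3.31 − 2.29), so x = (K_B − K_A)/(3.31 − 2.29) = 2365.91/1.02 = 2320 m.

2320 m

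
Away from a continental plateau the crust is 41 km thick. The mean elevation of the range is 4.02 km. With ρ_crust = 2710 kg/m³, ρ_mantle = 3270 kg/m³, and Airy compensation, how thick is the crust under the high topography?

64.5 km

Root depth r = h ρ_c / (ρ_m − ρ_c) = 4.02 km × 2710 / 560 = 19.45 km.
Total thickness = T + h + r = 41 km + 4.02 km + 19.45 km = 64.5 km.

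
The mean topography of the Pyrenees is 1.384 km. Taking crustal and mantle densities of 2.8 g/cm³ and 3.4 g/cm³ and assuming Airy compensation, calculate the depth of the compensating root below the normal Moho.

By Archimedes' principle applied to the lithosphere: the weight of the topography is balanced by the buoyancy of the root, ρ_c h = (ρ_m − ρ_c) r.
r = h · ρ_c / (ρ_m − ρ_c) = 1.384 km × 2.8 / (3.4 − 2.8) = 6.46 km.

6.46 km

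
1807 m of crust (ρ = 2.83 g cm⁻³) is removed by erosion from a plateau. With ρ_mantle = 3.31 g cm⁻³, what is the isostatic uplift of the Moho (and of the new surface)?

1540 m

Unloading: uplift u = e ρ_c/ρ_m = 1807 m × 2.83/3.31 = 1540 m.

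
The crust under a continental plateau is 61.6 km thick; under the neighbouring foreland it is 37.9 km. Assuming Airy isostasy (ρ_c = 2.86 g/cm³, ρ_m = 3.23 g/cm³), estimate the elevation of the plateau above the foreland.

2.71 km

Excess crust Δ = 61.6 km − 37.9 km = 23.7 km, split between elevation h and root r with h + r = Δ.
Airy balance ρ_c h = (ρ_m − ρ_c) r gives r = h ρ_c/(ρ_m − ρ_c), so h (1 + ρ_c/(ρ_m − ρ_c)) = Δ, i.e. h = Δ (ρ_m − ρ_c)/ρ_m.
h = 23.7 km × 0.37/3.23 = 2.71 km.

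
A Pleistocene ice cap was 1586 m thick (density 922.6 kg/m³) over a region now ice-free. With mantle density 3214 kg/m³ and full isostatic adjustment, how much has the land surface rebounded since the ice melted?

Removing the load lets mantle flow back in; uplift u satisfies ρ_ice t = ρ_m u.
u = t ρ_ice/ρ_m = 1586 m × 922.6/3214 = 455 m.

455 m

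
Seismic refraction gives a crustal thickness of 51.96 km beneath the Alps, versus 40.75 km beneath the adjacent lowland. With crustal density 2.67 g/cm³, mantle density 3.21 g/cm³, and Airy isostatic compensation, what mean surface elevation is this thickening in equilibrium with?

1.89 km

Excess crust Δ = 51.96 km − 40.75 km = 11.21 km, split between elevation h and root r with h + r = Δ.
Airy balance ρ_c h = (ρ_m − ρ_c) r gives r = h ρ_c/(ρ_m − ρ_c), so h (1 + ρ_c/(ρ_m − ρ_c)) = Δ, i.e. h = Δ (ρ_m − ρ_c)/ρ_m.
h = 11.21 km × 0.54/3.21 = 1.89 km.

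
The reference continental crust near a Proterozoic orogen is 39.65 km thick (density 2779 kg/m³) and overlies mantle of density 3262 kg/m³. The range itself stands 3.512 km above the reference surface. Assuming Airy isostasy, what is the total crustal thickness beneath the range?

63.4 km

Root depth r = h ρ_c / (ρ_m − ρ_c) = 3.512 km × 2779 / 483 = 20.21 km.
Total thickness = T + h + r = 39.65 km + 3.512 km + 20.21 km = 63.4 km.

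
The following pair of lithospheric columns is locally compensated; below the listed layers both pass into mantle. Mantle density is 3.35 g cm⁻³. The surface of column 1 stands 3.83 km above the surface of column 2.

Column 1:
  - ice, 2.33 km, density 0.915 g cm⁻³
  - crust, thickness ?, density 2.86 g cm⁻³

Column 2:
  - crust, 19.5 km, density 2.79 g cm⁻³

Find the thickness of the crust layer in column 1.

Take the compensation level at the base of the deeper column (depth z_c below the surface of column 1) and equate Σ ρ_i t_i down to z_c; mantle fills any gap and the z_c terms cancel.
Column 1: 2.33×0.915 + x×2.86 + (z_c − 2.33 − x)×3.35
Column 2: 3.83×0 + 19.5×2.79 + (z_c − 3.83 − 19.5)×3.35
The z_c×3.35 term appears on both sides and cancels. Collect the known terms of each column as K = Σ(ρt)_known − 3.35 × (depth of known layers): K_1 = 2.13195 − 3.35×2.33 = −5.67355; K_2 = 54.405 − 3.35×(3.83 + 19.5) = −23.7505.
Balance: K_1 − x×(3.35 − 2.86) = K_2, so x = (K_1 − K_2)/(3.35 − 2.86) = 18.077/0.49 = 36.9 km.

36.9 km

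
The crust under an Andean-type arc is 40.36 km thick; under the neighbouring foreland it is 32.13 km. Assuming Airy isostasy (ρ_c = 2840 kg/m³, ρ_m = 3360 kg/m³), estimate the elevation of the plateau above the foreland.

1.27 km

Excess crust Δ = 40.36 km − 32.13 km = 8.23 km, split between elevation h and root r with h + r = Δ.
Airy balance ρ_c h = (ρ_m − ρ_c) r gives r = h ρ_c/(ρ_m − ρ_c), so h (1 + ρ_c/(ρ_m − ρ_c)) = Δ, i.e. h = Δ (ρ_m − ρ_c)/ρ_m.
h = 8.23 km × 520/3360 = 1.27 km.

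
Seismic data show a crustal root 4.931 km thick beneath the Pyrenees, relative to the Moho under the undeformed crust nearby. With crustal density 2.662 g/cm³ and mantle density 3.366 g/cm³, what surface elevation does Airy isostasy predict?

Balancing pressure at the compensation depth: ρ_c h = (ρ_m − ρ_c) r.
h = r (ρ_m − ρ_c) / ρ_c = 4.931 km × (3.366 − 2.662) / 2.662 = 1.3 km.

1.3 km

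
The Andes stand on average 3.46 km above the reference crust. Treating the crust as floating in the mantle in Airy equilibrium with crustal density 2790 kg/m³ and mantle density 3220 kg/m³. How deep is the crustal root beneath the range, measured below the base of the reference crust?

Equating mass per unit area of the two columns: the weight of the topography is balanced by the buoyancy of the root, ρ_c h = (ρ_m − ρ_c) r.
r = h · ρ_c / (ρ_m − ρ_c) = 3.46 km × 2790 / (3220 − 2790) = 22.4 km.

22.4 km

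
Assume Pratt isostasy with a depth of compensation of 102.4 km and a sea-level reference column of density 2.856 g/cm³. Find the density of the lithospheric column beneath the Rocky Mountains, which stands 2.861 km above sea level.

Pratt balance: ρ_ref D = ρ (D + h).
ρ = ρ_ref D/(D + h) = 2.856 × 102.4 km/(102.4 km + 2.861 km) = 2.78 g/cm³.

2.78 g/cm³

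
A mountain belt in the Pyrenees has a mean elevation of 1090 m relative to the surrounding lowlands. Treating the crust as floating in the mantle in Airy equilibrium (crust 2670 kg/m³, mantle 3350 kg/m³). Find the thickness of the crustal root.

In Airy isostatic equilibrium: the weight of the topography is balanced by the buoyancy of the root, ρ_c h = (ρ_m − ρ_c) r.
r = h · ρ_c / (ρ_m − ρ_c) = 1090 m × 2670 / (3350 − 2670) = 4280 m.

4280 m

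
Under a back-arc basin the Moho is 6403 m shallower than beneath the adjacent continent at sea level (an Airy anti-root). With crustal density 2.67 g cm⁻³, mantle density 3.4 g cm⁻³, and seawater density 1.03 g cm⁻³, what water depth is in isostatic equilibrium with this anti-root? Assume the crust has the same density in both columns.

Replacing a thickness d of crust by seawater at the top must be balanced by replacing crust with mantle at the base: d (ρ_c − ρ_w) = a (ρ_m − ρ_c).
d = a (ρ_m − ρ_c)/(ρ_c − ρ_w) = 6403 m × 0.73/1.64 = 2850 m.

2850 m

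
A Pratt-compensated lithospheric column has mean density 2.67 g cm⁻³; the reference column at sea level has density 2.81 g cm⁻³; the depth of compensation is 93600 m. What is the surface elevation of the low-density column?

ρ_ref D = ρ (D + h) → h = D (ρ_ref − ρ)/ρ.
h = 93600 m × (2.81 − 2.67)/2.67 = 4910 m.

4910 m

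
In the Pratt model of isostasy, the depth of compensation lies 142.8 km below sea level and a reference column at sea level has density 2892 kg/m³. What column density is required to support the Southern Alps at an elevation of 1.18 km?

2870 kg/m³

Pratt balance: ρ_ref D = ρ (D + h).
ρ = ρ_ref D/(D + h) = 2892 × 142.8 km/(142.8 km + 1.18 km) = 2870 kg/m³.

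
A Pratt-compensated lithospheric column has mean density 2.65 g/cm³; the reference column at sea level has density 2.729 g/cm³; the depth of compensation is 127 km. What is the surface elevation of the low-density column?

ρ_ref D = ρ (D + h) → h = D (ρ_ref − ρ)/ρ.
h = 127 km × (2.729 − 2.65)/2.65 = 3.79 km.

3.79 km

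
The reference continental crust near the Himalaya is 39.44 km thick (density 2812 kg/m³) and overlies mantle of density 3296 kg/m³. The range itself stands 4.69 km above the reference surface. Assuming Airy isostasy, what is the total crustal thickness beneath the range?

71.4 km

Root depth r = h ρ_c / (ρ_m − ρ_c) = 4.69 km × 2812 / 484 = 27.25 km.
Total thickness = T + h + r = 39.44 km + 4.69 km + 27.25 km = 71.4 km.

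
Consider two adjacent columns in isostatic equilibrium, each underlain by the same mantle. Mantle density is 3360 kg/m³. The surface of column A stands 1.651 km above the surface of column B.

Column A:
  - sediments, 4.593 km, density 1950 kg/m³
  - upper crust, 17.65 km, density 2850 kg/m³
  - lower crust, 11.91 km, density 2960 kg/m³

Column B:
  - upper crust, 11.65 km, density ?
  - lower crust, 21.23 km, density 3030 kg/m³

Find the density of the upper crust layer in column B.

2700 kg/m³

Take the compensation level at the base of the deeper column (depth z_c below the surface of column A) and equate Σ ρ_i t_i down to z_c; mantle fills any gap and the z_c terms cancel.
Column A: 4.593×1950 + 17.65×2850 + 11.91×2960 + (z_c − 34.153)×3360
Column B: 1.651×0 + 11.65×ρ + 21.23×3030 + (z_c − 1.651 − 32.88)×3360
The z_c×3360 term appears on both sides and cancels. Collect the known terms of each column as K = Σ(ρt)_known − 3360 × (depth of known layers): K_A = 94512.45 − 3360×34.153 = −20241.63; K_B = 64326.9 − 3360×(1.651 + 32.88) = −51697.26.
Balance: K_A = K_B + 11.65×ρ, so ρ = (K_A − K_B)/11.65 = 31455.6/11.65 = 2700 kg/m³.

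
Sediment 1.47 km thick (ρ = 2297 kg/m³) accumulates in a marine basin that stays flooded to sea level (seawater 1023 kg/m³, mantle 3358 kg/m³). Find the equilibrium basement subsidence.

0.802 km

Submarine loading: the sediment displaces seawater, and the subsidence is in turn flooded, so s (ρ_m − ρ_w) = t (ρ_sed − ρ_w).
s = 1.47 km × (2297 − 1023) / (3358 − 1023) = 0.802 km.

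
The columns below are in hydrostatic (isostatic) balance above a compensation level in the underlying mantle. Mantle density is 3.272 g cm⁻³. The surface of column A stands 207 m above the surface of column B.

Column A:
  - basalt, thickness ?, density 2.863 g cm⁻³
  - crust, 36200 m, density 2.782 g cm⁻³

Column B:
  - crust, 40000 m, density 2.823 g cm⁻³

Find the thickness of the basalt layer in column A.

2200 m

Take the compensation level at the base of the deeper column (depth z_c below the surface of column A) and equate Σ ρ_i t_i down to z_c; mantle fills any gap and the z_c terms cancel.
Column A: x×2.863 + 36200×2.782 + (z_c − 36200 − x)×3.272
Column B: 207×0 + 40000×2.823 + (z_c − 207 − 40000)×3.272
The z_c×3.272 term appears on both sides and cancels. Collect the known terms of each column as K = Σ(ρt)_known − 3.272 × (depth of known layers): K_A = 100708.4 − 3.272×36200 = −17738; K_B = 112920 − 3.272×(207 + 40000) = −18637.304.
Balance: K_A − x×(3.272 − 2.863) = K_B, so x = (K_A − K_B)/(3.272 − 2.863) = 899.304/0.409 = 2200 m.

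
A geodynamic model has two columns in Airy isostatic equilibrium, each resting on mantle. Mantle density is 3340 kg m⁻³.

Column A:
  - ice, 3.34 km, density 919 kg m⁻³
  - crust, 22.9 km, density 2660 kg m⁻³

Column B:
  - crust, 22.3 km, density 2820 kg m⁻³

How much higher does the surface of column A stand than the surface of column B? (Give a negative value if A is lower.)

3.61 km

For any compensation level in the mantle, the mantle terms cancel and isostasy reduces to e = (Σt_A − Σt_B) − (Σ(ρt)_A − Σ(ρt)_B) / ρ_m.
Σt_A = 26.24 km; Σt_B = 22.3 km; Σ(ρt)_A = 63983.46; Σ(ρt)_B = 62886 (in km·kg m⁻³).
e = (26.24 − 22.3) − (63983.46 − 62886) / 3340 = 3.61 km.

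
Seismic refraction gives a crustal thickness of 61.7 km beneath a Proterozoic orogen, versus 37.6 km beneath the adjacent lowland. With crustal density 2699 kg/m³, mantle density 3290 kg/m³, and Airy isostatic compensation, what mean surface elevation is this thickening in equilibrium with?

Excess crust Δ = 61.7 km − 37.6 km = 24.1 km, split between elevation h and root r with h + r = Δ.
Airy balance ρ_c h = (ρ_m − ρ_c) r gives r = h ρ_c/(ρ_m − ρ_c), so h (1 + ρ_c/(ρ_m − ρ_c)) = Δ, i.e. h = Δ (ρ_m − ρ_c)/ρ_m.
h = 24.1 km × 591/3290 = 4.33 km.

4.33 km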